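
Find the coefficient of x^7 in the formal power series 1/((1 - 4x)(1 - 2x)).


By partial fractions or Cauchy convolution:
The coefficient equals sum_{k=0}^{7} 4^k * 2^(7-k).
= 32640

32640


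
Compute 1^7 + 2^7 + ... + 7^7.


This power sum has a closed form given by Faulhaber's formula
sum_{k=1}^{m} k^p = (1 / (p + 1)) * sum_{j=0}^{p} C(p + 1, j) B_j m^(p + 1 - j),
but for small m direct computation is fastest:
1 + 128 + 2187 + 16384 + 78125 + 279936 + 823543 = 1200304.

1200304


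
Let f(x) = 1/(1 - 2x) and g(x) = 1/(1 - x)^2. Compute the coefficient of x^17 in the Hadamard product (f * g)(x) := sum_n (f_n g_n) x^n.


f has coefficients f_k = 2^k. For g = 1/(1 - x)^2 the coefficient is g_k = C(k + 1, 1) = k + 1. The Hadamard coefficient is (f * g)_k = 2^k * (k + 1).
For k = 17: 2^17 * 18 = 131072 * 18 = 2359296.

2359296


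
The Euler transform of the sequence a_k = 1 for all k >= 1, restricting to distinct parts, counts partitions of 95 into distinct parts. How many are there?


Partitions of 95 into distinct parts can be computed via generating function.
Product (1+x)(1+x^2)(1+x^3)...
The coefficient of x^95 = 291874

291874


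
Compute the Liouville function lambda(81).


The Liouville function is lambda(k) = (-1)^Omega(k), where Omega(k) counts the prime factors of k with multiplicity.
Factoring: 81 = 3 * 3 * 3 * 3, so Omega(81) = 4.
lambda(81) = (-1)^4 = 1.

1


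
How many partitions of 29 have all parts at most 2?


Using the generating function (1-x)^(-1)(1-x^2)^(-1),
the coefficient of x^29 counts these restricted partitions.
Result = 15

15


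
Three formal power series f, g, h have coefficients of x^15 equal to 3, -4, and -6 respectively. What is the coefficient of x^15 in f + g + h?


Series addition is componentwise:
3 + -4 + -6
= -7

-7


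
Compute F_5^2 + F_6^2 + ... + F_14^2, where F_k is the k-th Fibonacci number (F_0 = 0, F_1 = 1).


There is a standard identity sum_{k=0}^{N} F_k^2 = F_N * F_{N+1} (proved inductively from the telescoping relation F_k^2 = F_k F_{k+1} - F_{k-1} F_k). Then
sum_{k=5}^{14} F_k^2 = F_14 F_15 - F_4 F_5.
Computing: F_14 = 377, F_15 = 610, F_4 = 3, F_5 = 5.
Sum = 377 * 610 - 3 * 5 = 229955.

229955


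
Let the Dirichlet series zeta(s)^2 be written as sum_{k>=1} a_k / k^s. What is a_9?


The Dirichlet convolution of the constant function 1 with itself gives (1 * 1)(k) = sum_{d | k} 1 = d(k), the number of positive divisors of k.
Since zeta(s) = sum_{k>=1} 1/k^s, we have zeta(s)^2 = sum_{k>=1} d(k)/k^s, so a_k = d(k).
For k = 9: the divisors are 1, 3, 9.
Count = 3.

3


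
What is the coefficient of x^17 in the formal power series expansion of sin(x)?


The Maclaurin series is sin(t) = sum_{k>=0} (-1)^k t^(2k+1) / (2k+1)!, so substituting t = x, only odd powers of x are nonzero, with coefficient of x^(2k+1) equal to (-1)^k / (2k+1)!.
Write 17 = 2*8 + 1, giving the coefficient (-1)^8 / 17! = 1/355687428096000 = 1/355687428096000.

1/355687428096000


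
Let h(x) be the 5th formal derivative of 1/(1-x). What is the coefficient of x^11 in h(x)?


Differentiating 5 times: d^5/dx^5 [1/(1-x)] = 5!/(1-x)^6.
The expansion 1/(1-x)^6 = sum_{k>=0} C(k+5, 5) x^k, so the coefficient of x^n in 5!/(1-x)^6 is 5! * C(n+5, 5).
For n = 11: 120 * C(16, 5) = 120 * 4368 = 524160

524160


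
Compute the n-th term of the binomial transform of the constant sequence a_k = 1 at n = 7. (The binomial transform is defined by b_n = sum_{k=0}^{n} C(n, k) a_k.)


With a_k = 1 for all k, b_n = sum_{k=0}^{n} C(n, k) = 2^n by the binomial theorem.
For n = 7: 2^7 = 128.

128


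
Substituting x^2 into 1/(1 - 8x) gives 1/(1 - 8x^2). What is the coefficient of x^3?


Since 1/(1 - 8x^2) only has even powers of x,
the coefficient of x^3 (odd) is 0.

0


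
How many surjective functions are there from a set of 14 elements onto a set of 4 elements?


By inclusion-exclusion on which target elements are missed, the number of surjections from an n-set onto a k-set is
surj(n, k) = sum_{j=0}^{k} (-1)^j C(k, j) (k - j)^n.
Equivalently surj(n, k) = k! * S(n, k), where S(n, k) is the Stirling number of the second kind.
For n = 14, k = 4:
S(14, 4) = 10391745, so
surj = 4! * 10391745 = 24 * 10391745 = 249401880.

249401880


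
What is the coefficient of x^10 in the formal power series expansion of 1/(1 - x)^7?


The expansion 1/(1 - x)^r = sum_{k>=0} C(k + r - 1, r - 1) x^k follows from the multiset / negative-binomial theorem (or from repeated differentiation of the geometric series).
For r = 7 and k = 10:
C(16, 6) = 20922789888000 / (720 * 3628800) = 8008.

8008


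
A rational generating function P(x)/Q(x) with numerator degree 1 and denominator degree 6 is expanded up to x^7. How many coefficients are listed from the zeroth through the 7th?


Expanding up to x^7 gives the coefficients for x^0, x^1, ..., x^7.
That is 7 + 1 = 8 coefficients in total.

8


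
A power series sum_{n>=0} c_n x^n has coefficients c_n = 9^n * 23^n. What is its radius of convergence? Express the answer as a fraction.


By the root test (Cauchy-Hadamard), the radius is R = 1 / limsup_n |c_n|^(1/n).
Here |c_n|^(1/n) = (9^n * 23^n)^(1/n) = 9 * 23 = 207 for all n.
So R = 1/207 = 1/207.

1/207


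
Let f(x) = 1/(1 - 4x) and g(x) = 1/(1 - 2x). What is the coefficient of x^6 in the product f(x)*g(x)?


The coefficient of x^n in f*g is the Cauchy product: sum_{k=0}^{n} a^k * b^(n-k).
With a=4, b=2, n=6:
sum_{k=0}^{6} 4^k * 2^(6-k)
= 8128

8128


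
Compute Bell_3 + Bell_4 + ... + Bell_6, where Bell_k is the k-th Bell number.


Recall Bell_k counts set partitions of a k-set (with Bell_0 = 1 by convention).
Bell_3 through Bell_6: 5, 15, 52, 203
Sum = 5 + 15 + 52 + 203 = 275.

275


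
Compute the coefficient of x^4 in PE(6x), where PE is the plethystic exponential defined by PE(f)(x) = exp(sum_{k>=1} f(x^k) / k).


With f(x) = 6x, the exponent is sum_{k>=1} 6 x^k / k = 6 * (-ln(1 - x)). Exponentiating:
PE(6x) = exp(-6 ln(1 - x)) = 1/(1 - x)^6.
By the negative binomial expansion, [x^n] 1/(1 - x)^6 = C(n + 5, 5).
For n = 4: C(9, 5) = 126.

126


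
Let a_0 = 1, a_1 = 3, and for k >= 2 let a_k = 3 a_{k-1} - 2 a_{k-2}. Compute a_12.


Iterating the recurrence forward:
a_0 = 1
a_1 = 3
a_2 = 3*3 - 2*1 = 7
a_3 = 3*7 - 2*3 = 15
a_4 = 3*15 - 2*7 = 31
a_5 = 3*31 - 2*15 = 63
a_6 = 3*63 - 2*31 = 127
a_7 = 3*127 - 2*63 = 255
a_8 = 3*255 - 2*127 = 511
a_9 = 3*511 - 2*255 = 1023
a_10 = 3*1023 - 2*511 = 2047
a_11 = 3*2047 - 2*1023 = 4095
a_12 = 3*4095 - 2*2047 = 8191
So a_12 = 8191.

8191


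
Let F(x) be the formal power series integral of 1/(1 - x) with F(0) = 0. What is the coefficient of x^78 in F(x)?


1/(1 - x) = sum_{k>=0} x^k. Integrating termwise and using F(0) = 0 gives
F(x) = sum_{k>=0} x^(k+1) / (k+1) = sum_{m>=1} x^m / m = -ln(1 - x).
So the coefficient of x^78 is 1/78 = 1/78.

1/78


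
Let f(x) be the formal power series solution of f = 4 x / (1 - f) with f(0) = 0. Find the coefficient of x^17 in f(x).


Apply Lagrange inversion: f = 4 x * phi(f) with phi(t) = 1/(1 - t), so
[x^n] f = 4^n * (1/n) [t^(n-1)] phi(t)^n = 4^n * (1/n) [t^(n-1)] (1 - t)^(-n) = 4^n * (1/n) C(2n - 2, n - 1) = 4^n * C_{n-1}.
For n = 17: C_16 = C(32, 16) / 17 = 601080390/17 = 35357670.
With the 4^17 = 17179869184 factor, the coefficient is 17179869184 * 35357670 = 607440145251041280.

607440145251041280


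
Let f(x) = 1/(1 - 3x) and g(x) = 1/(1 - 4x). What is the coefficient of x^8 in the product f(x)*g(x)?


The coefficient of x^n in f*g is the Cauchy product: sum_{k=0}^{n} a^k * b^(n-k).
With a=3, b=4, n=8:
sum_{k=0}^{8} 3^k * 4^(8-k)
= 242461

242461


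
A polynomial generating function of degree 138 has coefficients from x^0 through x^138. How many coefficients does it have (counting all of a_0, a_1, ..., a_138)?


A polynomial of degree 138 takes the form a_0 + a_1 x + ... + a_138 x^138.
The number of coefficients is 138 + 1 = 139.

139


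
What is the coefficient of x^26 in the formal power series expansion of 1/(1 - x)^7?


The negative binomial / multiset identity is
1/(1 - x)^r = sum_{k>=0} C(k + r - 1, r - 1) x^k.
Here r = 7 and k = 26, so the coefficient is
C(26 + 6, 6) = C(32, 6)
= 906192

906192


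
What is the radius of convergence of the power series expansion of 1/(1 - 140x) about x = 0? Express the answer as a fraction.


Expanding 1/(1 - 140x) = sum_{k>=0} 140^k x^k, the series converges when |140x| < 1, i.e., |x| < 1/140.
So the radius of convergence is 1/140 = 1/140.

1/140


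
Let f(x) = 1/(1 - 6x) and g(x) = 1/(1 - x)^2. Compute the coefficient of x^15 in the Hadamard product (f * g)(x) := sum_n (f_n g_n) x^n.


f has coefficients f_k = 6^k. For g = 1/(1 - x)^2 the coefficient is g_k = C(k + 1, 1) = k + 1. The Hadamard coefficient is (f * g)_k = 6^k * (k + 1).
For k = 15: 6^15 * 16 = 470184984576 * 16 = 7522959753216.

7522959753216


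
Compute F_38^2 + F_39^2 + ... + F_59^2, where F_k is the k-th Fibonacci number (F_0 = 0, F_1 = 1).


There is a standard identity sum_{k=0}^{N} F_k^2 = F_N * F_{N+1} (proved inductively from the telescoping relation F_k^2 = F_k F_{k+1} - F_{k-1} F_k). Then
sum_{k=38}^{59} F_k^2 = F_59 F_60 - F_37 F_38.
Computing: F_59 = 956722026041, F_60 = 1548008755920, F_37 = 24157817, F_38 = 39088169.
Sum = 956722026041 * 1548008755920 - 24157817 * 39088169 = 1481014072348705419345647.

1481014072348705419345647


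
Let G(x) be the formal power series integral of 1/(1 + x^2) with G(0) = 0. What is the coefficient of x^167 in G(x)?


1/(1 + x^2) = sum_{j>=0} (-1)^j x^(2j). Integrating termwise with G(0) = 0:
G(x) = sum_{j>=0} (-1)^j x^(2j+1) / (2j+1) = arctan(x).
Only odd powers are nonzero. For x^167 write 167 = 2*83 + 1, giving
(-1)^83 / 167 = -1/167 = -1/167.

-1/167


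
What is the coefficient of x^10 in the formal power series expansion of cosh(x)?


The Maclaurin series is cosh(t) = sum_{m>=0} t^(2m) / (2m)!, so substituting t = x, only even powers of x are nonzero, with coefficient of x^(2m) equal to 1 / (2m)!.
For x^10 the coefficient is 1/10! = 1/3628800 = 1/3628800.

1/3628800


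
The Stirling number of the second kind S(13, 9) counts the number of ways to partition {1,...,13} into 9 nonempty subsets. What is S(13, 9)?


Using the explicit formula S(n,k) = (1/k!) sum_{j=0}^{k} (-1)^(k-j) C(k,j) j^n:
S(13, 9) = 359502
Equivalently, S(n,k) is n! times the coefficient of x^n in the EGF (e^x - 1)^k / k!.

359502


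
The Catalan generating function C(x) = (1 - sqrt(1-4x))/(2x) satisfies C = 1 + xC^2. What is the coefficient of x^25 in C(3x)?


Substituting x -> 3x scales the n-th coefficient by 3^n, so [x^25] C(3x) = 3^25 * C_25.
C_25 = C(2*25, 25)/(26) = 126410606437752/26 = 4861946401452.
So 3^25 * 4861946401452 = 847288609443 * 4861946401452 = 4119471805672662916111236.

4119471805672662916111236


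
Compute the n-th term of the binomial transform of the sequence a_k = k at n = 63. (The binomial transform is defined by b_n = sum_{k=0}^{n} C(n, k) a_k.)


With a_k = k, b_n = sum_{k=0}^{n} C(n, k) k. Using k * C(n, k) = n * C(n-1, k-1) gives b_n = n * sum_{k>=1} C(n-1, k-1) = n * 2^(n-1).
For n = 63: 63 * 2^62 = 63 * 4611686018427387904 = 290536219160925437952.

290536219160925437952


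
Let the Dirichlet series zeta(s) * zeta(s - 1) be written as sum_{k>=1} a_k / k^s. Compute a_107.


Convolution gives a_k = sum_{d | k} d * 1 = sum_{d | k} d = sigma(k), the sum of positive divisors of k.
For k = 107, the divisors are 1, 107, so
sigma(107) = 1 + 107 = 108.

108


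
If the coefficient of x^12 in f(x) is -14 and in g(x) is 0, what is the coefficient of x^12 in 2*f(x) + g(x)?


Scalar multiplication scales coefficients: 2 * -14 = -28.
Then add the g coefficient: -28 + 0
= -28

-28


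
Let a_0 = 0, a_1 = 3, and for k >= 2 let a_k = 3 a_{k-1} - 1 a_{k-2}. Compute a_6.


Iterating the recurrence forward:
a_0 = 0
a_1 = 3
a_2 = 3*3 - 1*0 = 9
a_3 = 3*9 - 1*3 = 24
a_4 = 3*24 - 1*9 = 63
a_5 = 3*63 - 1*24 = 165
a_6 = 3*165 - 1*63 = 432
So a_6 = 432.

432


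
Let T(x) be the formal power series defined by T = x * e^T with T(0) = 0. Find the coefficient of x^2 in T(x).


Apply the Lagrange inversion formula: if T = x * phi(T) with phi(t) = e^t, then
[x^n] T = (1/n) [t^(n-1)] phi(t)^n = (1/n) [t^(n-1)] e^(n t) = (1/n) * n^(n-1) / (n-1)! = n^(n-1) / n!.
When c = 1 this is the Cayley count of rooted labeled trees on n vertices, divided by n!.
For n = 2: 2^1 / 2! = 2/2 = 1.

1


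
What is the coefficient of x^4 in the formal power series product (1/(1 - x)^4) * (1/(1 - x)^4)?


Combine the factors: (1/(1 - x)^4) * (1/(1 - x)^4) = 1/(1 - x)^8.
Then use 1/(1 - x)^r = sum_{k>=0} C(k + r - 1, r - 1) x^k with r = 8 and k = 4:
C(11, 7) = 330.

330


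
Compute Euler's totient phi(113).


phi(n) counts integers in [1, n] coprime to n. Using the multiplicative formula phi(n) = n * prod_{p | n} (1 - 1/p):
113 = 113, so
phi(113) = 113 * (1 - 1/113) = 112.

112


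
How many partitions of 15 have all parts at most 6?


Using the generating function (1-x)^(-1)(1-x^2)^(-1)...(1-x^6)^(-1),
the coefficient of x^15 counts these restricted partitions.
Result = 110

110


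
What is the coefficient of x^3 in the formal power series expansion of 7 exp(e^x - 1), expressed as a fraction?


exp(e^x - 1) is the exponential generating function for the Bell numbers Bell_k: exp(e^x - 1) = sum_{k>=0} Bell_k x^k / k!.
So the coefficient of x^3 in 7 exp(e^x - 1) is 7 Bell_3 / 3!.
Computing: Bell_3 = 5 and 3! = 6, giving
7 * 5/6 = 35/6.

35/6


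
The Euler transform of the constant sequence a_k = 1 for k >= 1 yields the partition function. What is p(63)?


The Euler transform converts the sequence a_k = 1 into the number of integer partitions.
Using the recurrence or dynamic programming:
p(63) = 1505499

1505499


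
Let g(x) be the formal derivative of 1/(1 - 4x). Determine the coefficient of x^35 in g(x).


Differentiate termwise: d/dx sum_{k>=0} 4^k x^k = sum_{k>=1} k 4^k x^(k-1) = sum_{j>=0} (j+1) 4^(j+1) x^j.
Equivalently, d/dx [1/(1 - 4x)] = 4/(1 - 4x)^2.
For j = 35: 36 * 4^36 = 36 * 4722366482869645213696 = 170005193383307227693056.

170005193383307227693056


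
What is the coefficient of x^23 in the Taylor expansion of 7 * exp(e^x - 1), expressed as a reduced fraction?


exp(e^x - 1) = sum_{k>=0} Bell_k x^k / k!, where Bell_k is the k-th Bell number.
So the coefficient of x^23 is 7 * Bell_23 / 23!.
Computing: Bell_23 = 44152005855084346 and 23! = 25852016738884976640000, giving
7 * 44152005855084346/25852016738884976640000 = 22076002927542173/1846572624206069760000.

22076002927542173/1846572624206069760000


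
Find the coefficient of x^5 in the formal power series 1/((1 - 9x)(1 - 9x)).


By partial fractions or Cauchy convolution:
The coefficient equals sum_{k=0}^{5} 9^k * 9^(5-k).
= 354294

354294


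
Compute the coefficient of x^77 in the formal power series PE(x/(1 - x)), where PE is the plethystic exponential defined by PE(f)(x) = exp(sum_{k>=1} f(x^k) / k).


For f(x) = x/(1 - x) we have
sum_{k>=1} f(x^k) / k = sum_{k>=1} (1/k) * x^k / (1 - x^k) = sum_{k, m >= 1} x^(k m) / k,
which after exponentiating simplifies to
PE(x/(1 - x)) = prod_{k>=1} 1 / (1 - x^k).
This is the generating function for the partition function p(n), so the coefficient of x^77 is p(77).
Computing p(77) by dynamic programming over parts 1, 2, ..., 77: p(77) = 10619863.

10619863


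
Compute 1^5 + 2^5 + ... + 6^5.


This power sum has a closed form given by Faulhaber's formula
sum_{k=1}^{m} k^p = (1 / (p + 1)) * sum_{j=0}^{p} C(p + 1, j) B_j m^(p + 1 - j),
but for small m direct computation is fastest:
1 + 32 + 243 + 1024 + 3125 + 7776 = 12201.

12201


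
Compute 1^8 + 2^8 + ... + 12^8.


This power sum has a closed form given by Faulhaber's formula
sum_{k=1}^{m} k^p = (1 / (p + 1)) * sum_{j=0}^{p} C(p + 1, j) B_j m^(p + 1 - j),
but for small m direct computation is fastest:
1 + 256 + 6561 + 65536 + 390625 + 1679616 + 5764801 + 16777216 + 43046721 + 100000000 + 214358881 + 429981696 = 812071910.

812071910


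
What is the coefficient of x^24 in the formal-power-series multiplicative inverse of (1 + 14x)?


The inverse is 1/(1 + 14x). Apply the geometric identity 1/(1 - y) = sum_{k>=0} y^k with y = -14x:
1/(1 + 14x) = sum_{k>=0} (-14)^k x^k.
So the coefficient of x^24 is (-14)^24 = 3214199700417740936751087616.

3214199700417740936751087616


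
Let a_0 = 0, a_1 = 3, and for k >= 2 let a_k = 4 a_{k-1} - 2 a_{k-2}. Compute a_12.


Iterating the recurrence forward:
a_0 = 0
a_1 = 3
a_2 = 4*3 - 2*0 = 12
a_3 = 4*12 - 2*3 = 42
a_4 = 4*42 - 2*12 = 144
a_5 = 4*144 - 2*42 = 492
a_6 = 4*492 - 2*144 = 1680
a_7 = 4*1680 - 2*492 = 5736
a_8 = 4*5736 - 2*1680 = 19584
a_9 = 4*19584 - 2*5736 = 66864
a_10 = 4*66864 - 2*19584 = 228288
a_11 = 4*228288 - 2*66864 = 779424
a_12 = 4*779424 - 2*228288 = 2661120
So a_12 = 2661120.

2661120


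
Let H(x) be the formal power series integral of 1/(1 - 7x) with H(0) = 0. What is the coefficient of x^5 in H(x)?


1/(1 - 7x) = sum_{k>=0} 7^k x^k. Integrating termwise with H(0) = 0:
H(x) = sum_{k>=0} 7^k x^(k+1) / (k+1) = sum_{m>=1} 7^(m-1) x^m / m.
For m = 5: 7^4/5 = 2401/5 = 2401/5.

2401/5


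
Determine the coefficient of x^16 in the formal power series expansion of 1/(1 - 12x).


The geometric series identity gives 1/(1 - c x) = sum_{k>=0} c^k x^k, so the coefficient of x^k is c^k.
Here c = 12 and k = 16.
Computing: 12^16 = 184884258895036416

184884258895036416


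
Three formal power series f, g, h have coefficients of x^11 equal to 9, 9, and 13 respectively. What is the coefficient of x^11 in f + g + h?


Series addition is componentwise:
9 + 9 + 13
= 31

31


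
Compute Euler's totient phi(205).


phi(n) counts integers in [1, n] coprime to n. Using the multiplicative formula phi(n) = n * prod_{p | n} (1 - 1/p):
205 = 5 * 41, so
phi(205) = 205 * (1 - 1/5) * (1 - 1/41) = 160.

160


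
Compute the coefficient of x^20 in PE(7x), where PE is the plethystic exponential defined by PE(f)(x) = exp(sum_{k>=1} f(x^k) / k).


With f(x) = 7x, the exponent is sum_{k>=1} 7 x^k / k = 7 * (-ln(1 - x)). Exponentiating:
PE(7x) = exp(-7 ln(1 - x)) = 1/(1 - x)^7.
By the negative binomial expansion, [x^n] 1/(1 - x)^7 = C(n + 6, 6).
For n = 20: C(26, 6) = 230230.

230230


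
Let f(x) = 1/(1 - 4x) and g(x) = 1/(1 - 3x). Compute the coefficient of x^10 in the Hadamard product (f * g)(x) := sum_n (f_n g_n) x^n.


f has coefficients f_k = 4^k and g has coefficients g_k = 3^k, so the Hadamard product has coefficient (f*g)_k = 4^k * 3^k = 12^k.
For k = 10: 12^10 = 61917364224.

61917364224


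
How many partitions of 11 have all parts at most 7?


Using the generating function (1-x)^(-1)(1-x^2)^(-1)...(1-x^7)^(-1),
the coefficient of x^11 counts these restricted partitions.
Result = 49

49


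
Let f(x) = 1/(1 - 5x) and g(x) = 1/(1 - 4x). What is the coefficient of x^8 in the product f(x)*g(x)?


The coefficient of x^n in f*g is the Cauchy product: sum_{k=0}^{n} a^k * b^(n-k).
With a=5, b=4, n=8:
sum_{k=0}^{8} 5^k * 4^(8-k)
= 1690981

1690981


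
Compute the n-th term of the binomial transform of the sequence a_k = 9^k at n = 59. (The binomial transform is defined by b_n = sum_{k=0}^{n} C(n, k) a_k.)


With a_k = 9^k, b_n = sum_{k=0}^{n} C(n, k) 9^k = (1 + 9)^n by the binomial theorem.
For n = 59: (1 + 9)^59 = 10^59 = 100000000000000000000000000000000000000000000000000000000000.

100000000000000000000000000000000000000000000000000000000000


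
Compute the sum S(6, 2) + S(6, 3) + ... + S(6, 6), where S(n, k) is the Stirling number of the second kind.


By definition, S(n, k) counts partitions of an n-set into exactly k nonempty blocks.
Computing row n = 6 for k = 2..6:
S(6, k): 31, 90, 65, 15, 1
Sum = 202.

202


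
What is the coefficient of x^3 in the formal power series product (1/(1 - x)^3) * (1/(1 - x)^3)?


Combine the factors: (1/(1 - x)^3) * (1/(1 - x)^3) = 1/(1 - x)^6.
Then use 1/(1 - x)^r = sum_{k>=0} C(k + r - 1, r - 1) x^k with r = 6 and k = 3:
C(8, 5) = 56.

56


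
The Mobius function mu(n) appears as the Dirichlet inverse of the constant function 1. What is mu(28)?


28 has a squared prime factor, so mu(28) = 0.
Factorization reveals a repeated prime.

0


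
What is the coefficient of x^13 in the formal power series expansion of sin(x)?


The Maclaurin series is sin(t) = sum_{k>=0} (-1)^k t^(2k+1) / (2k+1)!, so substituting t = x, only odd powers of x are nonzero, with coefficient of x^(2k+1) equal to (-1)^k / (2k+1)!.
Write 13 = 2*6 + 1, giving the coefficient (-1)^6 / 13! = 1/6227020800 = 1/6227020800.

1/6227020800


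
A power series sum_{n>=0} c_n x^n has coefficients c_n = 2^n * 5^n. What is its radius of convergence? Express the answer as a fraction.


By the root test (Cauchy-Hadamard), the radius is R = 1 / limsup_n |c_n|^(1/n).
Here |c_n|^(1/n) = (2^n * 5^n)^(1/n) = 2 * 5 = 10 for all n.
So R = 1/10 = 1/10.

1/10


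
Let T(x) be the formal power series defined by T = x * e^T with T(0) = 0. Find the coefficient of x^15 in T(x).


Apply the Lagrange inversion formula: if T = x * phi(T) with phi(t) = e^t, then
[x^n] T = (1/n) [t^(n-1)] phi(t)^n = (1/n) [t^(n-1)] e^(n t) = (1/n) * n^(n-1) / (n-1)! = n^(n-1) / n!.
When c = 1 this is the Cayley count of rooted labeled trees on n vertices, divided by n!.
For n = 15: 15^14 / 15! = 29192926025390625/1307674368000 = 320361328125/14350336.

320361328125/14350336


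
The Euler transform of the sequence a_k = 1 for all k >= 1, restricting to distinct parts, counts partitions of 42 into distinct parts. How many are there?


Partitions of 42 into distinct parts can be computed via generating function.
Product (1+x)(1+x^2)(1+x^3)...
The coefficient of x^42 = 1426

1426


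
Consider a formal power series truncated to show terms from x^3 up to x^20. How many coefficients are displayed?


From x^3 to x^20 inclusive, the count is 20 - 3 + 1 = 18.

18


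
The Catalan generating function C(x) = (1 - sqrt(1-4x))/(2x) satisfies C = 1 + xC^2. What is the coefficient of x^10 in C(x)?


Substituting x -> x scales the n-th coefficient by 1, so [x^10] C(x) = C_10.
C_10 = C(2*10, 10)/(11) = 184756/11 = 16796.
= 16796.

16796


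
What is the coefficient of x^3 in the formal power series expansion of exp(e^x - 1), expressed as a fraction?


exp(e^x - 1) is the exponential generating function for the Bell numbers Bell_k: exp(e^x - 1) = sum_{k>=0} Bell_k x^k / k!.
So the coefficient of x^3 in exp(e^x - 1) is Bell_3 / 3!.
Computing: Bell_3 = 5 and 3! = 6, giving
5/6 = 5/6.

5/6


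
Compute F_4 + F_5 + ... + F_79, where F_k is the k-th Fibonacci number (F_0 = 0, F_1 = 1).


Use the identity sum_{k=0}^{N} F_k = F_{N+2} - 1 (which follows from F_{k+2} - F_{k+1} = F_k). Then
sum_{k=4}^{79} F_k = (F_{81} - 1) - (F_{5} - 1) = F_{81} - F_{5}.
Computing: F_{81} = 37889062373143906, F_{5} = 5, so
Sum = 37889062373143906 - 5 = 37889062373143901.

37889062373143901


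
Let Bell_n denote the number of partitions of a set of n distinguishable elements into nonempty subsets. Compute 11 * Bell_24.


Bell_24 can be computed from the Bell triangle or from Dobinski's identity Bell_n = (1/e) * sum_{k>=0} k^n / k!.
Computing Bell_24 = 445958869294805289.
Then 11 * 445958869294805289 = 4905547562242858179.

4905547562242858179


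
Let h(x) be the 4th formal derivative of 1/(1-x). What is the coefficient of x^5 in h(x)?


Differentiating 4 times: d^4/dx^4 [1/(1-x)] = 4!/(1-x)^5.
The expansion 1/(1-x)^5 = sum_{k>=0} C(k+4, 4) x^k, so the coefficient of x^n in 4!/(1-x)^5 is 4! * C(n+4, 4).
For n = 5: 24 * C(9, 4) = 24 * 126 = 3024

3024


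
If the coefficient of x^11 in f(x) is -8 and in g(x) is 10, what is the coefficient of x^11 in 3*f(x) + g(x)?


Scalar multiplication scales coefficients: 3 * -8 = -24.
Then add the g coefficient: -24 + 10
= -14

-14


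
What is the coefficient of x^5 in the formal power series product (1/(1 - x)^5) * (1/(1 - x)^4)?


Combine the factors: (1/(1 - x)^5) * (1/(1 - x)^4) = 1/(1 - x)^9.
Then use 1/(1 - x)^r = sum_{k>=0} C(k + r - 1, r - 1) x^k with r = 9 and k = 5:
C(13, 8) = 1287.

1287


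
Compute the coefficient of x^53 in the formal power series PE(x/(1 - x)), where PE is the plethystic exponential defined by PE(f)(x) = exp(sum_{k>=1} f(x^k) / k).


For f(x) = x/(1 - x) we have
sum_{k>=1} f(x^k) / k = sum_{k>=1} (1/k) * x^k / (1 - x^k) = sum_{k, m >= 1} x^(k m) / k,
which after exponentiating simplifies to
PE(x/(1 - x)) = prod_{k>=1} 1 / (1 - x^k).
This is the generating function for the partition function p(n), so the coefficient of x^53 is p(53).
Computing p(53) by dynamic programming over parts 1, 2, ..., 53: p(53) = 329931.

329931


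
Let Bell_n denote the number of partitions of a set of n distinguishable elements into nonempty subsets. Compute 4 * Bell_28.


Bell_28 can be computed from the Bell triangle or from Dobinski's identity Bell_n = (1/e) * sum_{k>=0} k^n / k!.
Computing Bell_28 = 6160539404599934652455.
Then 4 * 6160539404599934652455 = 24642157618399738609820.

24642157618399738609820


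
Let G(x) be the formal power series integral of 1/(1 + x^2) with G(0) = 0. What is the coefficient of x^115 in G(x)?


1/(1 + x^2) = sum_{j>=0} (-1)^j x^(2j). Integrating termwise with G(0) = 0:
G(x) = sum_{j>=0} (-1)^j x^(2j+1) / (2j+1) = arctan(x).
Only odd powers are nonzero. For x^115 write 115 = 2*57 + 1, giving
(-1)^57 / 115 = -1/115 = -1/115.

-1/115


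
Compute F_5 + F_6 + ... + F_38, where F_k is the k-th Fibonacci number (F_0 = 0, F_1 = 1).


Use the identity sum_{k=0}^{N} F_k = F_{N+2} - 1 (which follows from F_{k+2} - F_{k+1} = F_k). Then
sum_{k=5}^{38} F_k = (F_{40} - 1) - (F_{6} - 1) = F_{40} - F_{6}.
Computing: F_{40} = 102334155, F_{6} = 8, so
Sum = 102334155 - 8 = 102334147.

102334147


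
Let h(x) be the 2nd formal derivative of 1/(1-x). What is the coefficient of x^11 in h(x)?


Differentiating 2 times: d^2/dx^2 [1/(1-x)] = 2!/(1-x)^3.
The expansion 1/(1-x)^3 = sum_{k>=0} C(k+2, 2) x^k, so the coefficient of x^n in 2!/(1-x)^3 is 2! * C(n+2, 2).
For n = 11: 2 * C(13, 2) = 2 * 78 = 156

156


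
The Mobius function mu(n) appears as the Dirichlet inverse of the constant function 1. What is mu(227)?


227 = 227 (all distinct primes).
mu(227) = (-1)^1 = -1

-1


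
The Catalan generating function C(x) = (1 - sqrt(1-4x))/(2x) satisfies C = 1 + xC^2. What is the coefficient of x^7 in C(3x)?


Substituting x -> 3x scales the n-th coefficient by 3^n, so [x^7] C(3x) = 3^7 * C_7.
C_7 = C(2*7, 7)/(8) = 3432/8 = 429.
So 3^7 * 429 = 2187 * 429 = 938223.

938223


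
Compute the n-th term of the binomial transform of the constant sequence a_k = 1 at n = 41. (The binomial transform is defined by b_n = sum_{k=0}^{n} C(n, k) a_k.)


With a_k = 1 for all k, b_n = sum_{k=0}^{n} C(n, k) = 2^n by the binomial theorem.
For n = 41: 2^41 = 2199023255552.

2199023255552


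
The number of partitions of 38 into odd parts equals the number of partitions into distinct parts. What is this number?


Computing partitions of 38 into odd parts (1, 3, 5, ...):
Using the generating function prod_{k>=0} 1/(1-x^(2k+1)),
the count is 864

864


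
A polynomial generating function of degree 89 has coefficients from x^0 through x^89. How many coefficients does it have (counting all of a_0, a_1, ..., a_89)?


A polynomial of degree 89 takes the form a_0 + a_1 x + ... + a_89 x^89.
The number of coefficients is 89 + 1 = 90.

90


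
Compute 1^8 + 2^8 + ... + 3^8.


This power sum has a closed form given by Faulhaber's formula
sum_{k=1}^{m} k^p = (1 / (p + 1)) * sum_{j=0}^{p} C(p + 1, j) B_j m^(p + 1 - j),
but for small m direct computation is fastest:
1 + 256 + 6561 = 6818.

6818


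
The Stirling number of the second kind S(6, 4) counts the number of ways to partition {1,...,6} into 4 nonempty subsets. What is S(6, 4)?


Using the explicit formula S(n,k) = (1/k!) sum_{j=0}^{k} (-1)^(k-j) C(k,j) j^n:
S(6, 4) = 65
Equivalently, S(n,k) is n! times the coefficient of x^n in the EGF (e^x - 1)^k / k!.

65


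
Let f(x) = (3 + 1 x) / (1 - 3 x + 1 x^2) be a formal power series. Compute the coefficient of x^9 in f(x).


Write f(x) = sum_{k>=0} a_k x^k. Multiplying both sides by 1 - 3 x + 1 x^2 gives
(1 - 3 x + 1 x^2) sum_{k>=0} a_k x^k = 3 + 1 x.
Matching coefficients:
 x^0: a_0 = 3
 x^1: a_1 - 3 a_0 = 1  =>  a_1 = 3*3 + 1 = 10
 x^k (k >= 2): a_k = 3 a_{k-1} - 1 a_{k-2}.
Iterating: a_2 = 27, a_3 = 71, a_4 = 186, a_5 = 487, a_6 = 1275, a_7 = 3338, a_8 = 8739, a_9 = 22879.
So the coefficient of x^9 is 22879.

22879


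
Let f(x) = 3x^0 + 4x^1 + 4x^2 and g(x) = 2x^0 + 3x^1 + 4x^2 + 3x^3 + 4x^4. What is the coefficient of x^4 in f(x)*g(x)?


Cauchy product at x^4:
3*4 + 4*3 + 4*4
= 40

40


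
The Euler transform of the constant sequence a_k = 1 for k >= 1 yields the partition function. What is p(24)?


The Euler transform converts the sequence a_k = 1 into the number of integer partitions.
Using the recurrence or dynamic programming:
p(24) = 1575

1575


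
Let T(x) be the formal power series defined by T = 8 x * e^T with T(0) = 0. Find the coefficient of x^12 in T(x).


Apply the Lagrange inversion formula: if T = 8 x * phi(T) with phi(t) = e^t, then
[x^n] T = 8^n * (1/n) [t^(n-1)] phi(t)^n = 8^n * (1/n) [t^(n-1)] e^(n t) = 8^n * (1/n) * n^(n-1) / (n-1)! = 8^n * n^(n-1) / n!.
When c = 1 this is the Cayley count of rooted labeled trees on n vertices, divided by n!.
For n = 12: 8^12 * 12^11 / 12! = 68719476736 * 743008370688/479001600 = 205195258022068224/1925.

205195258022068224/1925


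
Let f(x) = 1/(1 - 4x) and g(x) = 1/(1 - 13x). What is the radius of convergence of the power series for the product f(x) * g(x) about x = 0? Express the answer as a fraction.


The radius of 1/(1 - 4x) is 1/4 (nearest singularity at x = 1/4), and the radius of 1/(1 - 13x) is 1/13.
The product f(x)*g(x) = 1/((1 - 4x)(1 - 13x)) has singularities at both 1/4 and 1/13, so its radius of convergence is the distance to the nearest one:
min(1/4, 1/13) = 1/13.

1/13


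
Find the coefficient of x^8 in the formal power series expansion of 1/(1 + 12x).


Write 1/(1 + c x) = 1/(1 - (-c) x) and apply the geometric-series identity
1/(1 - y) = sum_{k>=0} y^k to get 1/(1 + c x) = sum_{k>=0} (-c)^k x^k.
So the coefficient of x^k is (-c)^k = (-1)^k * c^k.
Here c = 12 and k = 8:
(-12)^8 = 1 * 429981696 = 429981696

429981696


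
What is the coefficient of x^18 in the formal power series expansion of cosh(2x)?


The Maclaurin series is cosh(t) = sum_{m>=0} t^(2m) / (2m)!, so substituting t = 2x, only even powers of x are nonzero, with coefficient of x^(2m) equal to 2^(2m) / (2m)!.
For x^18 the coefficient is 2^18/18! = 262144/6402373705728000 = 4/97692469875.

4/97692469875


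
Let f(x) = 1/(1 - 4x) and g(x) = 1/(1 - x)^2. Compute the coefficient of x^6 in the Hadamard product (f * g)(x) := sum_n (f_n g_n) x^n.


f has coefficients f_k = 4^k. For g = 1/(1 - x)^2 the coefficient is g_k = C(k + 1, 1) = k + 1. The Hadamard coefficient is (f * g)_k = 4^k * (k + 1).
For k = 6: 4^6 * 7 = 4096 * 7 = 28672.

28672


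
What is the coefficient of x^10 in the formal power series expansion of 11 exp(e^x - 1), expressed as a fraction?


exp(e^x - 1) is the exponential generating function for the Bell numbers Bell_k: exp(e^x - 1) = sum_{k>=0} Bell_k x^k / k!.
So the coefficient of x^10 in 11 exp(e^x - 1) is 11 Bell_10 / 10!.
Computing: Bell_10 = 115975 and 10! = 3628800, giving
11 * 115975/3628800 = 51029/145152.

51029/145152


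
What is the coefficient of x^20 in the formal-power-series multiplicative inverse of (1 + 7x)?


The inverse is 1/(1 + 7x). Apply the geometric identity 1/(1 - y) = sum_{k>=0} y^k with y = -7x:
1/(1 + 7x) = sum_{k>=0} (-7)^k x^k.
So the coefficient of x^20 is (-7)^20 = 79792266297612001.

79792266297612001


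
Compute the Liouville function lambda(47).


The Liouville function is lambda(k) = (-1)^Omega(k), where Omega(k) counts the prime factors of k with multiplicity.
Factoring: 47 = 47, so Omega(47) = 1.
lambda(47) = (-1)^1 = -1.

-1


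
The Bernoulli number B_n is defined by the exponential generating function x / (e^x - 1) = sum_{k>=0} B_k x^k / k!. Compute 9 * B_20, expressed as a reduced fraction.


Bernoulli numbers can also be computed recursively via B_0 = 1 and sum_{j=0}^{m} C(m+1, j) B_j = 0 for m >= 1. Odd-index Bernoulli numbers vanish for k >= 3.
Computing B_20 = -174611/330, so 9 * B_20 = 9 * -174611/330 = -523833/110.

-523833/110


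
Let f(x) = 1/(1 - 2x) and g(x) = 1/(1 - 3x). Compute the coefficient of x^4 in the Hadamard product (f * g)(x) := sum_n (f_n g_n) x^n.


f has coefficients f_k = 2^k and g has coefficients g_k = 3^k, so the Hadamard product has coefficient (f*g)_k = 2^k * 3^k = 6^k.
For k = 4: 6^4 = 1296.

1296


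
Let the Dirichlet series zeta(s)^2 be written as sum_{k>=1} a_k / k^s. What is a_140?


The Dirichlet convolution of the constant function 1 with itself gives (1 * 1)(k) = sum_{d | k} 1 = d(k), the number of positive divisors of k.
Since zeta(s) = sum_{k>=1} 1/k^s, we have zeta(s)^2 = sum_{k>=1} d(k)/k^s, so a_k = d(k).
For k = 140: the divisors are 1, 2, 4, 5, 7, 10, 14, 20, 28, 35, 70, 140.
Count = 12.

12


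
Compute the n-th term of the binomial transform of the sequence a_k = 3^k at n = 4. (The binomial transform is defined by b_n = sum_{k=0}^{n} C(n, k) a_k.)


With a_k = 3^k, b_n = sum_{k=0}^{n} C(n, k) 3^k = (1 + 3)^n by the binomial theorem.
For n = 4: (1 + 3)^4 = 4^4 = 256.

256


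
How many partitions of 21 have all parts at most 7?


Using the generating function (1-x)^(-1)(1-x^2)^(-1)...(1-x^7)^(-1),
the coefficient of x^21 counts these restricted partitions.
Result = 436

436


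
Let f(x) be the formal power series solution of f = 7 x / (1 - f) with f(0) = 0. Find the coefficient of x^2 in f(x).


Apply Lagrange inversion: f = 7 x * phi(f) with phi(t) = 1/(1 - t), so
[x^n] f = 7^n * (1/n) [t^(n-1)] phi(t)^n = 7^n * (1/n) [t^(n-1)] (1 - t)^(-n) = 7^n * (1/n) C(2n - 2, n - 1) = 7^n * C_{n-1}.
For n = 2: C_1 = C(2, 1) / 2 = 2/2 = 1.
With the 7^2 = 49 factor, the coefficient is 49 * 1 = 49.

49


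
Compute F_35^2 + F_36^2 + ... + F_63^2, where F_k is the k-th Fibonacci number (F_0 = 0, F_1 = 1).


There is a standard identity sum_{k=0}^{N} F_k^2 = F_N * F_{N+1} (proved inductively from the telescoping relation F_k^2 = F_k F_{k+1} - F_{k-1} F_k). Then
sum_{k=35}^{63} F_k^2 = F_63 F_64 - F_34 F_35.
Computing: F_63 = 6557470319842, F_64 = 10610209857723, F_34 = 5702887, F_35 = 9227465.
Sum = 6557470319842 * 10610209857723 - 5702887 * 9227465 = 69576136229260958933648311.

69576136229260958933648311


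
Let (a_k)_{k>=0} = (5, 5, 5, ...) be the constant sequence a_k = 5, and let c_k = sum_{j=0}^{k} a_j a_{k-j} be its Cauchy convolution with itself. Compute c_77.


Since a_j = 5 for all j >= 0, the convolution sum becomes
c_k = sum_{j=0}^{k} 5 * 5 = 25 * (k + 1).
Equivalently, the generating function of (a_k) is 5/(1 - x) and its square is 25/(1 - x)^2 = sum_{k>=0} 25(k + 1) x^k.
For k = 77: 25 * 78 = 1950.

1950


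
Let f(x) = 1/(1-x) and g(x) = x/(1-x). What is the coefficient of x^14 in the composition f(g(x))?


First simplify the composition: f(g(x)) = 1/(1 - x/(1-x)) = (1-x)/((1-x) - x) = (1-x)/(1-2x).
Now extract the coefficient. Write (1-x)/(1-2x) = 1/(1-2x) - x/(1-2x).
The coefficient of x^n in 1/(1-2x) is 2^n, and in x/(1-2x) is 2^(n-1) (for n >= 1).
So the coefficient of x^14 is 2^14 - 2^13 = 16384 - 8192 = 8192.

8192


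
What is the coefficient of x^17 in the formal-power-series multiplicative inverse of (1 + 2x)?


The inverse is 1/(1 + 2x). Apply the geometric identity 1/(1 - y) = sum_{k>=0} y^k with y = -2x:
1/(1 + 2x) = sum_{k>=0} (-2)^k x^k.
So the coefficient of x^17 is (-2)^17 = -131072.

-131072


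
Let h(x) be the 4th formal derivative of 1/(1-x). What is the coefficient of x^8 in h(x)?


Differentiating 4 times: d^4/dx^4 [1/(1-x)] = 4!/(1-x)^5.
The expansion 1/(1-x)^5 = sum_{k>=0} C(k+4, 4) x^k, so the coefficient of x^n in 4!/(1-x)^5 is 4! * C(n+4, 4).
For n = 8: 24 * C(12, 4) = 24 * 495 = 11880

11880


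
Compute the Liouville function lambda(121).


The Liouville function is lambda(k) = (-1)^Omega(k), where Omega(k) counts the prime factors of k with multiplicity.
Factoring: 121 = 11 * 11, so Omega(121) = 2.
lambda(121) = (-1)^2 = 1.

1


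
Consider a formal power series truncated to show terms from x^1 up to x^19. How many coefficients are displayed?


From x^1 to x^19 inclusive, the count is 19 - 1 + 1 = 19.

19


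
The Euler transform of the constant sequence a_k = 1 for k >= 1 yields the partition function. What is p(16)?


The Euler transform converts the sequence a_k = 1 into the number of integer partitions.
Using the recurrence or dynamic programming:
p(16) = 231

231


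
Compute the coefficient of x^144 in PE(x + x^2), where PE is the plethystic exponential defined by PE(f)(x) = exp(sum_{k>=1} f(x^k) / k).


With f(x) = x + x^2, the exponent is sum_{k>=1} (x^k + x^(2k)) / k = -ln(1 - x) - ln(1 - x^2). Exponentiating:
PE(x + x^2) = 1 / ((1 - x)(1 - x^2)).
This is the generating function for partitions of n into parts of size 1 or 2. The number of 2's can be any j in 0..72, and the rest are 1's, so
[x^144] = floor(144/2) + 1 = 73.

73


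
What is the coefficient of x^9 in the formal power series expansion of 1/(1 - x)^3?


The expansion 1/(1 - x)^r = sum_{k>=0} C(k + r - 1, r - 1) x^k follows from the multiset / negative-binomial theorem (or from repeated differentiation of the geometric series).
For r = 3 and k = 9:
C(11, 2) = 39916800 / (2 * 362880) = 55.

55


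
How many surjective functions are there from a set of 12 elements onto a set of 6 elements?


By inclusion-exclusion on which target elements are missed, the number of surjections from an n-set onto a k-set is
surj(n, k) = sum_{j=0}^{k} (-1)^j C(k, j) (k - j)^n.
Equivalently surj(n, k) = k! * S(n, k), where S(n, k) is the Stirling number of the second kind.
For n = 12, k = 6:
S(12, 6) = 1323652, so
surj = 6! * 1323652 = 720 * 1323652 = 953029440.

953029440


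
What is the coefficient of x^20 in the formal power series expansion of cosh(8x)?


The Maclaurin series is cosh(t) = sum_{m>=0} t^(2m) / (2m)!, so substituting t = 8x, only even powers of x are nonzero, with coefficient of x^(2m) equal to 8^(2m) / (2m)!.
For x^20 the coefficient is 8^20/20! = 1152921504606846976/2432902008176640000 = 4398046511104/9280784638125.

4398046511104/9280784638125


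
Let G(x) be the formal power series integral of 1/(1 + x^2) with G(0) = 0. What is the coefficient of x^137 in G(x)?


1/(1 + x^2) = sum_{j>=0} (-1)^j x^(2j). Integrating termwise with G(0) = 0:
G(x) = sum_{j>=0} (-1)^j x^(2j+1) / (2j+1) = arctan(x).
Only odd powers are nonzero. For x^137 write 137 = 2*68 + 1, giving
(-1)^68 / 137 = 1/137 = 1/137.

1/137


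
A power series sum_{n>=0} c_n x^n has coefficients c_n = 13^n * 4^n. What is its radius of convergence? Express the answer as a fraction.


By the root test (Cauchy-Hadamard), the radius is R = 1 / limsup_n |c_n|^(1/n).
Here |c_n|^(1/n) = (13^n * 4^n)^(1/n) = 13 * 4 = 52 for all n.
So R = 1/52 = 1/52.

1/52


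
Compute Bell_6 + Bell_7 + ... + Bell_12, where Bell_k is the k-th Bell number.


Recall Bell_k counts set partitions of a k-set (with Bell_0 = 1 by convention).
Bell_6 through Bell_12: 203, 877, 4140, 21147, 115975, 678570, 4213597
Sum = 203 + 877 + 4140 + 21147 + 115975 + 678570 + 4213597 = 5034509.

5034509


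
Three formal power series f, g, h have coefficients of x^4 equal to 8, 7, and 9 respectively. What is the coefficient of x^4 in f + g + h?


Series addition is componentwise:
8 + 7 + 9
= 24

24


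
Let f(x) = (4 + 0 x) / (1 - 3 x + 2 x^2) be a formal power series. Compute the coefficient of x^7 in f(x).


Write f(x) = sum_{k>=0} a_k x^k. Multiplying both sides by 1 - 3 x + 2 x^2 gives
(1 - 3 x + 2 x^2) sum_{k>=0} a_k x^k = 4 + 0 x.
Matching coefficients:
 x^0: a_0 = 4
 x^1: a_1 - 3 a_0 = 0  =>  a_1 = 3*4 + 0 = 12
 x^k (k >= 2): a_k = 3 a_{k-1} - 2 a_{k-2}.
Iterating: a_2 = 28, a_3 = 60, a_4 = 124, a_5 = 252, a_6 = 508, a_7 = 1020.
So the coefficient of x^7 is 1020.

1020
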